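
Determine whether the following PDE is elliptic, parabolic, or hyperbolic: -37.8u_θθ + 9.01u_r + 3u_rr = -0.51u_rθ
Rewriting in standard form: 3u_rr + 0.51u_rθ - 37.8u_θθ + 9.01u_r = 0. Coefficients: A = 3, B = 0.51, C = -37.8. B² - 4AC = 453.8601, which is positive, so the equation is hyperbolic.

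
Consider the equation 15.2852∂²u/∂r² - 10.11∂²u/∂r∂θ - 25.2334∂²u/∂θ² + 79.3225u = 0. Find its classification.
Hyperbolic. (A = 15.2852, B = -10.11, C = -25.2334 gives B² - 4AC = 1645.00236272.)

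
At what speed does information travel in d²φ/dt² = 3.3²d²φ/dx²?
Speed = 3.3. Information travels along characteristics x = x₀ ± 3.3t.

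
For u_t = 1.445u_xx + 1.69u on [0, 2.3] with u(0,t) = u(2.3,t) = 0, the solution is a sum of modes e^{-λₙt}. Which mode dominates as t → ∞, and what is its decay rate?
Eigenvalues: λₙ = 1.445n²π²/2.3² - 1.69.
First three modes:
  n=1: λ₁ = 1.445π²/2.3² - 1.69 ≈ 1.006
  n=2: λ₂ = 5.78π²/2.3² - 1.69 ≈ 9.094
  n=3: λ₃ = 13.005π²/2.3² - 1.69 ≈ 22.574
Since 1.445π²/2.3² ≈ 2.696 > 1.69, all λₙ > 0.
The n=1 mode decays slowest → dominates as t → ∞.
Asymptotic: u ~ c₁ sin(πx/2.3) e^{-λ₁t} with decay rate λ₁ ≈ 1.006.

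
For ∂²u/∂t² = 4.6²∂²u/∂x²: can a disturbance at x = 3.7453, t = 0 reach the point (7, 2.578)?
Yes. The domain of dependence is [-4.8588, 18.8588], and 3.7453 ∈ [-4.8588, 18.8588].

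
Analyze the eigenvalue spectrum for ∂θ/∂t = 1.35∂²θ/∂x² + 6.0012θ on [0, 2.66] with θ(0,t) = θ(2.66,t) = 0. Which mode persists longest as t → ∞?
Eigenvalues: λₙ = 1.35n²π²/2.66² - 6.0012.
First three modes:
  n=1: λ₁ = 1.35π²/2.66² - 6.0012 ≈ -4.118
  n=2: λ₂ = 5.4π²/2.66² - 6.0012 ≈ 1.531
  n=3: λ₃ = 12.15π²/2.66² - 6.0012 ≈ 10.947
Since 1.35π²/2.66² ≈ 1.883 < 6.0012, λ₁ < 0.
The n=1 mode grows fastest (−λₙ is largest for n=1) → dominates.
Asymptotic: θ ~ c₁ sin(πx/2.66) e^{4.118t} (exponential growth at rate −λ₁ ≈ 4.118).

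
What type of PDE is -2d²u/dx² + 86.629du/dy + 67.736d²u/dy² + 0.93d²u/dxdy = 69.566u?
Rewriting in standard form: -2d²u/dx² + 0.93d²u/dxdy + 67.736d²u/dy² + 86.629du/dy - 69.566u = 0. With A = -2, B = 0.93, C = 67.736, the discriminant is 542.7529. This is a hyperbolic PDE.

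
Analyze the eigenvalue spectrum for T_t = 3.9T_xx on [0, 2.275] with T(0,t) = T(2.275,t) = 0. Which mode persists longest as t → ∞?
Eigenvalues: λₙ = 3.9n²π²/2.275².
First three modes:
  n=1: λ₁ = 3.9π²/2.275² ≈ 7.437
  n=2: λ₂ = 15.6π²/2.275² ≈ 29.748 (4× faster decay)
  n=3: λ₃ = 35.1π²/2.275² ≈ 66.934 (9× faster decay)
As t → ∞, higher modes decay exponentially faster. The n=1 mode dominates: T ~ c₁ sin(πx/2.275) e^{-λ₁t}.
Decay rate: λ₁ = 3.9π²/2.275² ≈ 7.437.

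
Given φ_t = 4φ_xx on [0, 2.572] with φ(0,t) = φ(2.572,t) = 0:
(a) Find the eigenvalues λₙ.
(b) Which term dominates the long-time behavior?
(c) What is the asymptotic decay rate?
Eigenvalues: λₙ = 4n²π²/2.572².
First three modes:
  n=1: λ₁ = 4π²/2.572² ≈ 5.968
  n=2: λ₂ = 16π²/2.572² ≈ 23.871 (4× faster decay)
  n=3: λ₃ = 36π²/2.572² ≈ 53.711 (9× faster decay)
As t → ∞, higher modes decay exponentially faster. The n=1 mode dominates: φ ~ c₁ sin(πx/2.572) e^{-λ₁t}.
Decay rate: λ₁ = 4π²/2.572² ≈ 5.968.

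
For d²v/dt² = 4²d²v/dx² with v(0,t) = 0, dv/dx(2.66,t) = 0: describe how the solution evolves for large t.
v oscillates (no decay). Energy is conserved; the solution oscillates indefinitely as standing waves.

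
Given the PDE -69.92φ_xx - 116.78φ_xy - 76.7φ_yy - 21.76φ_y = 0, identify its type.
The second-order coefficients are A = -69.92, B = -116.78, C = -76.7. Since B² - 4AC = -7813.8876 < 0, this is an elliptic PDE.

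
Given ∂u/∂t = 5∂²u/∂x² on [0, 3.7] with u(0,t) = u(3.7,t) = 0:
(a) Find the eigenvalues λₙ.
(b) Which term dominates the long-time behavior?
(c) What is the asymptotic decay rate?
Eigenvalues: λₙ = 5n²π²/3.7².
First three modes:
  n=1: λ₁ = 5π²/3.7² ≈ 3.605
  n=2: λ₂ = 20π²/3.7² ≈ 14.419 (4× faster decay)
  n=3: λ₃ = 45π²/3.7² ≈ 32.442 (9× faster decay)
As t → ∞, higher modes decay exponentially faster. The n=1 mode dominates: u ~ c₁ sin(πx/3.7) e^{-λ₁t}.
Decay rate: λ₁ = 5π²/3.7² ≈ 3.605.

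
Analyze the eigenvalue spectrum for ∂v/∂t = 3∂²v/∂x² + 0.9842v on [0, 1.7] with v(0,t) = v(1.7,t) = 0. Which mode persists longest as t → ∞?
Eigenvalues: λₙ = 3n²π²/1.7² - 0.9842.
First three modes:
  n=1: λ₁ = 3π²/1.7² - 0.9842 ≈ 9.261
  n=2: λ₂ = 12π²/1.7² - 0.9842 ≈ 39.997
  n=3: λ₃ = 27π²/1.7² - 0.9842 ≈ 91.223
Since 3π²/1.7² ≈ 10.245 > 0.9842, all λₙ > 0.
The n=1 mode decays slowest → dominates as t → ∞.
Asymptotic: v ~ c₁ sin(πx/1.7) e^{-λ₁t} with decay rate λ₁ ≈ 9.261.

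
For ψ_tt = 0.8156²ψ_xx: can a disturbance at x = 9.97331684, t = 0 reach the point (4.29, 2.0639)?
No. The domain of dependence is [2.60668316, 5.97331684], and 9.97331684 is outside this interval.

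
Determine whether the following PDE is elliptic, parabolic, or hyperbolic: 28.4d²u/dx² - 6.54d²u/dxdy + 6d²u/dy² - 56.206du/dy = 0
Coefficients: A = 28.4, B = -6.54, C = 6. B² - 4AC = -638.8284, which is negative, so the equation is elliptic.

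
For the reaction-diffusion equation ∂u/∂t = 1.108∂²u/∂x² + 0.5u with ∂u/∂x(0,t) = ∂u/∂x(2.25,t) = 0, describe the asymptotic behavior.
u grows unboundedly. With Neumann BCs the constant mode has diffusion eigenvalue 0, so any r > 0 makes it grow like e^(0.5t); solution grows exponentially.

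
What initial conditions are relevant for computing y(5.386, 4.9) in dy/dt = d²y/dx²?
The entire real line. The heat equation has infinite propagation speed: any initial disturbance instantly affects all points (though exponentially small far away).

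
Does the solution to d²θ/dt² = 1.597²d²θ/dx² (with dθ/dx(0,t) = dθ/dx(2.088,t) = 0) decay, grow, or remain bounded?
θ oscillates about a mean that drifts linearly in t (generically unbounded; no decay). There is no damping, so the nonconstant modes persist as standing waves (energy conserved, no decay). But with Neumann conditions at both ends the constant mode has eigenvalue 0: the spatial mean M(t) of θ satisfies M'' = 0, so M(t) = M(0) + M'(0)·t. Unless the initial velocity has zero mean (∫θ_t(x,0)dx = 0), the solution grows linearly in t (unbounded, though not exponentially); if it does have zero mean, the solution stays bounded and simply oscillates.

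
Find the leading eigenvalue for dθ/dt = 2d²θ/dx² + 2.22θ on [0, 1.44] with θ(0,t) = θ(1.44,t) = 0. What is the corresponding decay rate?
Eigenvalues: λₙ = 2n²π²/1.44² - 2.22.
First three modes:
  n=1: λ₁ = 2π²/1.44² - 2.22 ≈ 7.299
  n=2: λ₂ = 8π²/1.44² - 2.22 ≈ 35.857
  n=3: λ₃ = 18π²/1.44² - 2.22 ≈ 83.454
Since 2π²/1.44² ≈ 9.519 > 2.22, all λₙ > 0.
The n=1 mode decays slowest → dominates as t → ∞.
Asymptotic: θ ~ c₁ sin(πx/1.44) e^{-λ₁t} with decay rate λ₁ ≈ 7.299.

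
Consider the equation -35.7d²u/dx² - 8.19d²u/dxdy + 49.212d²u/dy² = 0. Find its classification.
Hyperbolic. (A = -35.7, B = -8.19, C = 49.212 gives B² - 4AC = 7094.5497.)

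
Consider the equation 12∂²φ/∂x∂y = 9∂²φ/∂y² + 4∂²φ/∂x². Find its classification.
Rewriting in standard form: -4∂²φ/∂x² + 12∂²φ/∂x∂y - 9∂²φ/∂y² = 0. Parabolic. (A = -4, B = 12, C = -9 gives B² - 4AC = 0.)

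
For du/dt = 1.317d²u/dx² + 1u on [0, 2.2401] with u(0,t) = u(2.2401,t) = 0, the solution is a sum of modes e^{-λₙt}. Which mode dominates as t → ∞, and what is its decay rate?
Eigenvalues: λₙ = 1.317n²π²/2.2401² - 1.
First three modes:
  n=1: λ₁ = 1.317π²/2.2401² - 1 ≈ 1.59
  n=2: λ₂ = 5.268π²/2.2401² - 1 ≈ 9.361
  n=3: λ₃ = 11.853π²/2.2401² - 1 ≈ 22.313
Since 1.317π²/2.2401² ≈ 2.59 > 1, all λₙ > 0.
The n=1 mode decays slowest → dominates as t → ∞.
Asymptotic: u ~ c₁ sin(πx/2.2401) e^{-λ₁t} with decay rate λ₁ ≈ 1.59.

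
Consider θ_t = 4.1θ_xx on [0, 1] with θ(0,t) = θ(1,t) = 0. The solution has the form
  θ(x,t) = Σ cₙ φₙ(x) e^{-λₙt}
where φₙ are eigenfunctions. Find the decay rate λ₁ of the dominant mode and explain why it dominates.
Eigenvalues: λₙ = 4.1n²π².
First three modes:
  n=1: λ₁ = 4.1π² ≈ 40.465
  n=2: λ₂ = 16.4π² ≈ 161.862 (4× faster decay)
  n=3: λ₃ = 36.9π² ≈ 364.188 (9× faster decay)
As t → ∞, higher modes decay exponentially faster. The n=1 mode dominates: θ ~ c₁ sin(πx) e^{-λ₁t}.
Decay rate: λ₁ = 4.1π² ≈ 40.465.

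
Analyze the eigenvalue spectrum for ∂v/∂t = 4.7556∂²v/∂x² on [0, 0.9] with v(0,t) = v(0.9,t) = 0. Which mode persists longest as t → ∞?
Eigenvalues: λₙ = 4.7556n²π²/0.9².
First three modes:
  n=1: λ₁ = 4.7556π²/0.9² ≈ 57.946
  n=2: λ₂ = 19.0224π²/0.9² ≈ 231.782 (4× faster decay)
  n=3: λ₃ = 42.8004π²/0.9² ≈ 521.51 (9× faster decay)
As t → ∞, higher modes decay exponentially faster. The n=1 mode dominates: v ~ c₁ sin(πx/0.9) e^{-λ₁t}.
Decay rate: λ₁ = 4.7556π²/0.9² ≈ 57.946.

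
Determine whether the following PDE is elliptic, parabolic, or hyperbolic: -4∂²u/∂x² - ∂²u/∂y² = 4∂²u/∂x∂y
Rewriting in standard form: -4∂²u/∂x² - 4∂²u/∂x∂y - ∂²u/∂y² = 0. Coefficients: A = -4, B = -4, C = -1. B² - 4AC = 0, which is zero, so the equation is parabolic.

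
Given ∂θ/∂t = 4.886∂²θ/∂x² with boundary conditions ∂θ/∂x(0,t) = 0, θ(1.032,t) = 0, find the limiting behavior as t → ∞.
θ → 0. Heat escapes through the Dirichlet boundary.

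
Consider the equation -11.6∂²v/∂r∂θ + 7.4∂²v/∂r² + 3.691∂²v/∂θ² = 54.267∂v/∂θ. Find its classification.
Rewriting in standard form: 7.4∂²v/∂r² - 11.6∂²v/∂r∂θ + 3.691∂²v/∂θ² - 54.267∂v/∂θ = 0. Hyperbolic. (A = 7.4, B = -11.6, C = 3.691 gives B² - 4AC = 25.3064.)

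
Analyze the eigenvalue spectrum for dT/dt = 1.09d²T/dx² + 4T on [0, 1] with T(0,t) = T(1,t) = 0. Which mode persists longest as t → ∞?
Eigenvalues: λₙ = 1.09n²π²/1² - 4.
First three modes:
  n=1: λ₁ = 1.09π² - 4 ≈ 6.758
  n=2: λ₂ = 4.36π² - 4 ≈ 39.031
  n=3: λ₃ = 9.81π² - 4 ≈ 92.821
Since 1.09π² ≈ 10.758 > 4, all λₙ > 0.
The n=1 mode decays slowest → dominates as t → ∞.
Asymptotic: T ~ c₁ sin(πx/1) e^{-λ₁t} with decay rate λ₁ ≈ 6.758.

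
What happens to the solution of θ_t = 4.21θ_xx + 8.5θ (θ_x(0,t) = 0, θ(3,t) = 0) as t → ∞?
θ grows unboundedly. Reaction dominates diffusion (r=8.5 > κπ²/(4L²)≈1.15); solution grows exponentially.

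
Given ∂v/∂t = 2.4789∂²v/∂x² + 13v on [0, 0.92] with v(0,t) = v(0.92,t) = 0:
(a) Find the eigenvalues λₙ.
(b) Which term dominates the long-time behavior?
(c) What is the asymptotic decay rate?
Eigenvalues: λₙ = 2.4789n²π²/0.92² - 13.
First three modes:
  n=1: λ₁ = 2.4789π²/0.92² - 13 ≈ 15.906
  n=2: λ₂ = 9.9156π²/0.92² - 13 ≈ 102.623
  n=3: λ₃ = 22.3101π²/0.92² - 13 ≈ 247.151
Since 2.4789π²/0.92² ≈ 28.906 > 13, all λₙ > 0.
The n=1 mode decays slowest → dominates as t → ∞.
Asymptotic: v ~ c₁ sin(πx/0.92) e^{-λ₁t} with decay rate λ₁ ≈ 15.906.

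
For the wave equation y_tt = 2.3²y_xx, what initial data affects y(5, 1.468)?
Domain of dependence: [1.6236, 8.3764]. Signals travel at speed 2.3, so data within |x - 5| ≤ 2.3·1.468 = 3.3764 can reach the point.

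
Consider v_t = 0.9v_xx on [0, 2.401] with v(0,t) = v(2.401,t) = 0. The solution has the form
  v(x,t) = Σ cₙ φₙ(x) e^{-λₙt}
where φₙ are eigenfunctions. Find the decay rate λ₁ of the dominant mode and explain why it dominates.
Eigenvalues: λₙ = 0.9n²π²/2.401².
First three modes:
  n=1: λ₁ = 0.9π²/2.401² ≈ 1.541
  n=2: λ₂ = 3.6π²/2.401² ≈ 6.163 (4× faster decay)
  n=3: λ₃ = 8.1π²/2.401² ≈ 13.868 (9× faster decay)
As t → ∞, higher modes decay exponentially faster. The n=1 mode dominates: v ~ c₁ sin(πx/2.401) e^{-λ₁t}.
Decay rate: λ₁ = 0.9π²/2.401² ≈ 1.541.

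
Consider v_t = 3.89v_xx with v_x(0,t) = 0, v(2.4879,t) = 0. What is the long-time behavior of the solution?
As t → ∞, v → 0. Heat escapes through the Dirichlet boundary.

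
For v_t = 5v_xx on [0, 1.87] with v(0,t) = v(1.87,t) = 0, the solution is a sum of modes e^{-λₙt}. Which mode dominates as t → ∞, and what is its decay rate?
Eigenvalues: λₙ = 5n²π²/1.87².
First three modes:
  n=1: λ₁ = 5π²/1.87² ≈ 14.112
  n=2: λ₂ = 20π²/1.87² ≈ 56.448 (4× faster decay)
  n=3: λ₃ = 45π²/1.87² ≈ 127.007 (9× faster decay)
As t → ∞, higher modes decay exponentially faster. The n=1 mode dominates: v ~ c₁ sin(πx/1.87) e^{-λ₁t}.
Decay rate: λ₁ = 5π²/1.87² ≈ 14.112.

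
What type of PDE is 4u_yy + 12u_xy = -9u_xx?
Rewriting in standard form: 9u_xx + 12u_xy + 4u_yy = 0. With A = 9, B = 12, C = 4, the discriminant is 0. This is a parabolic PDE.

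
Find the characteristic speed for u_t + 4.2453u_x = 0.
Speed = 4.2453. Information travels along x - 4.2453t = const (rightward).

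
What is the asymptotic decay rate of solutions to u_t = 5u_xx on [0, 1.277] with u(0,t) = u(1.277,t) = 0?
Eigenvalues: λₙ = 5n²π²/1.277².
First three modes:
  n=1: λ₁ = 5π²/1.277² ≈ 30.261
  n=2: λ₂ = 20π²/1.277² ≈ 121.045 (4× faster decay)
  n=3: λ₃ = 45π²/1.277² ≈ 272.352 (9× faster decay)
As t → ∞, higher modes decay exponentially faster. The n=1 mode dominates: u ~ c₁ sin(πx/1.277) e^{-λ₁t}.
Decay rate: λ₁ = 5π²/1.277² ≈ 30.261.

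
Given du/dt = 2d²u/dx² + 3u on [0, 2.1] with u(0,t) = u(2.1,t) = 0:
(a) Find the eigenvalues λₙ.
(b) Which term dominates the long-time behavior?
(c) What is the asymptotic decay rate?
Eigenvalues: λₙ = 2n²π²/2.1² - 3.
First three modes:
  n=1: λ₁ = 2π²/2.1² - 3 ≈ 1.476
  n=2: λ₂ = 8π²/2.1² - 3 ≈ 14.904
  n=3: λ₃ = 18π²/2.1² - 3 ≈ 37.284
Since 2π²/2.1² ≈ 4.476 > 3, all λₙ > 0.
The n=1 mode decays slowest → dominates as t → ∞.
Asymptotic: u ~ c₁ sin(πx/2.1) e^{-λ₁t} with decay rate λ₁ ≈ 1.476.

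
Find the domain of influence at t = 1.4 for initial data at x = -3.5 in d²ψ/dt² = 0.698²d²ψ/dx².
Domain of influence: [-4.4772, -2.5228]. Data at x = -3.5 spreads outward at speed 0.698.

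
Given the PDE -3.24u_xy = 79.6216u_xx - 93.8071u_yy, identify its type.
Rewriting in standard form: -79.6216u_xx - 3.24u_xy + 93.8071u_yy = 0. The second-order coefficients are A = -79.6216, B = -3.24, C = 93.8071. Since B² - 4AC = 29886.78317344 > 0, this is a hyperbolic PDE.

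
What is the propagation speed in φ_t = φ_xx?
Infinite. The heat equation is parabolic, not hyperbolic, so disturbances propagate instantly.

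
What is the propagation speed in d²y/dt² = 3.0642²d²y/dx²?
Speed = 3.0642. Information travels along characteristics x = x₀ ± 3.0642t.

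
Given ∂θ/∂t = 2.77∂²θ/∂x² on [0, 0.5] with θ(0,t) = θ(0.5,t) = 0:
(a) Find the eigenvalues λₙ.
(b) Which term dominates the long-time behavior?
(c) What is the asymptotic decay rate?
Eigenvalues: λₙ = 2.77n²π²/0.5².
First three modes:
  n=1: λ₁ = 2.77π²/0.5² ≈ 109.355
  n=2: λ₂ = 11.08π²/0.5² ≈ 437.421 (4× faster decay)
  n=3: λ₃ = 24.93π²/0.5² ≈ 984.197 (9× faster decay)
As t → ∞, higher modes decay exponentially faster. The n=1 mode dominates: θ ~ c₁ sin(πx/0.5) e^{-λ₁t}.
Decay rate: λ₁ = 2.77π²/0.5² ≈ 109.355.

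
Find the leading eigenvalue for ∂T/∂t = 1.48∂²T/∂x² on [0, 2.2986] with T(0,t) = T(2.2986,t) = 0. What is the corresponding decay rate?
Eigenvalues: λₙ = 1.48n²π²/2.2986².
First three modes:
  n=1: λ₁ = 1.48π²/2.2986² ≈ 2.765
  n=2: λ₂ = 5.92π²/2.2986² ≈ 11.058 (4× faster decay)
  n=3: λ₃ = 13.32π²/2.2986² ≈ 24.882 (9× faster decay)
As t → ∞, higher modes decay exponentially faster. The n=1 mode dominates: T ~ c₁ sin(πx/2.2986) e^{-λ₁t}.
Decay rate: λ₁ = 1.48π²/2.2986² ≈ 2.765.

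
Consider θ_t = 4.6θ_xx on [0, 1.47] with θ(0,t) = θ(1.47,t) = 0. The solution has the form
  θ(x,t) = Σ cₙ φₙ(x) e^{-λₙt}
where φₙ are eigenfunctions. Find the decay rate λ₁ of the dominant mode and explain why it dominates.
Eigenvalues: λₙ = 4.6n²π²/1.47².
First three modes:
  n=1: λ₁ = 4.6π²/1.47² ≈ 21.01
  n=2: λ₂ = 18.4π²/1.47² ≈ 84.039 (4× faster decay)
  n=3: λ₃ = 41.4π²/1.47² ≈ 189.089 (9× faster decay)
As t → ∞, higher modes decay exponentially faster. The n=1 mode dominates: θ ~ c₁ sin(πx/1.47) e^{-λ₁t}.
Decay rate: λ₁ = 4.6π²/1.47² ≈ 21.01.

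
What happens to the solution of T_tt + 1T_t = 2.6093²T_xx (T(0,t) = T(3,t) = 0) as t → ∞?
T → 0. Damping (γ=1) dissipates energy; oscillations decay exponentially.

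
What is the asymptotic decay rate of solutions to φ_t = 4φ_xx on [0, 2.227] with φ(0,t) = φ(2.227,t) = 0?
Eigenvalues: λₙ = 4n²π²/2.227².
First three modes:
  n=1: λ₁ = 4π²/2.227² ≈ 7.96
  n=2: λ₂ = 16π²/2.227² ≈ 31.84 (4× faster decay)
  n=3: λ₃ = 36π²/2.227² ≈ 71.641 (9× faster decay)
As t → ∞, higher modes decay exponentially faster. The n=1 mode dominates: φ ~ c₁ sin(πx/2.227) e^{-λ₁t}.
Decay rate: λ₁ = 4π²/2.227² ≈ 7.96.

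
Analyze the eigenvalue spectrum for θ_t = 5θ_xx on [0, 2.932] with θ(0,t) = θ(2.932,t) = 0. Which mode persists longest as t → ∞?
Eigenvalues: λₙ = 5n²π²/2.932².
First three modes:
  n=1: λ₁ = 5π²/2.932² ≈ 5.74
  n=2: λ₂ = 20π²/2.932² ≈ 22.962 (4× faster decay)
  n=3: λ₃ = 45π²/2.932² ≈ 51.664 (9× faster decay)
As t → ∞, higher modes decay exponentially faster. The n=1 mode dominates: θ ~ c₁ sin(πx/2.932) e^{-λ₁t}.
Decay rate: λ₁ = 5π²/2.932² ≈ 5.74.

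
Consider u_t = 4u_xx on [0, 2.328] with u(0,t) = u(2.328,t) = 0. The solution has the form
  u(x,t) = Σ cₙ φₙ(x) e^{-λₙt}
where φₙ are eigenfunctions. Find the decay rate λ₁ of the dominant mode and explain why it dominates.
Eigenvalues: λₙ = 4n²π²/2.328².
First three modes:
  n=1: λ₁ = 4π²/2.328² ≈ 7.284
  n=2: λ₂ = 16π²/2.328² ≈ 29.138 (4× faster decay)
  n=3: λ₃ = 36π²/2.328² ≈ 65.56 (9× faster decay)
As t → ∞, higher modes decay exponentially faster. The n=1 mode dominates: u ~ c₁ sin(πx/2.328) e^{-λ₁t}.
Decay rate: λ₁ = 4π²/2.328² ≈ 7.284.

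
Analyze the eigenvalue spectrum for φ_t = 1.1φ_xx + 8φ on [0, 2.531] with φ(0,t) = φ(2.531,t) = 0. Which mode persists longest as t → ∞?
Eigenvalues: λₙ = 1.1n²π²/2.531² - 8.
First three modes:
  n=1: λ₁ = 1.1π²/2.531² - 8 ≈ -6.305
  n=2: λ₂ = 4.4π²/2.531² - 8 ≈ -1.221
  n=3: λ₃ = 9.9π²/2.531² - 8 ≈ 7.253
Since 1.1π²/2.531² ≈ 1.695 < 8, λ₁ < 0.
The n=1 mode grows fastest (−λₙ is largest for n=1) → dominates.
Asymptotic: φ ~ c₁ sin(πx/2.531) e^{6.305t} (exponential growth at rate −λ₁ ≈ 6.305).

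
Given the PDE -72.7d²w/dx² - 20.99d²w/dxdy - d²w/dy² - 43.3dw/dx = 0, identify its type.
The second-order coefficients are A = -72.7, B = -20.99, C = -1. Since B² - 4AC = 149.7801 > 0, this is a hyperbolic PDE.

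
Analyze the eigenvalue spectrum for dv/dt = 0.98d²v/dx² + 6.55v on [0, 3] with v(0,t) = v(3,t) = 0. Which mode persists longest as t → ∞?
Eigenvalues: λₙ = 0.98n²π²/3² - 6.55.
First three modes:
  n=1: λ₁ = 0.98π²/3² - 6.55 ≈ -5.475
  n=2: λ₂ = 3.92π²/3² - 6.55 ≈ -2.251
  n=3: λ₃ = 8.82π²/3² - 6.55 ≈ 3.122
Since 0.98π²/3² ≈ 1.075 < 6.55, λ₁ < 0.
The n=1 mode grows fastest (−λₙ is largest for n=1) → dominates.
Asymptotic: v ~ c₁ sin(πx/3) e^{5.475t} (exponential growth at rate −λ₁ ≈ 5.475).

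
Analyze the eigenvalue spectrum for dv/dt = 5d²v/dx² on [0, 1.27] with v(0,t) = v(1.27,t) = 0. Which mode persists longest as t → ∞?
Eigenvalues: λₙ = 5n²π²/1.27².
First three modes:
  n=1: λ₁ = 5π²/1.27² ≈ 30.596
  n=2: λ₂ = 20π²/1.27² ≈ 122.383 (4× faster decay)
  n=3: λ₃ = 45π²/1.27² ≈ 275.363 (9× faster decay)
As t → ∞, higher modes decay exponentially faster. The n=1 mode dominates: v ~ c₁ sin(πx/1.27) e^{-λ₁t}.
Decay rate: λ₁ = 5π²/1.27² ≈ 30.596.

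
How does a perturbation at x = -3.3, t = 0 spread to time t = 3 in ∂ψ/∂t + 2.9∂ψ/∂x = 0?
At x = 5.4. The characteristic carries data from (-3.3, 0) to (5.4, 3).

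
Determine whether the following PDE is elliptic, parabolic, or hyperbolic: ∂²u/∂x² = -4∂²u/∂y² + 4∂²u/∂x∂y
Rewriting in standard form: ∂²u/∂x² - 4∂²u/∂x∂y + 4∂²u/∂y² = 0. Coefficients: A = 1, B = -4, C = 4. B² - 4AC = 0, which is zero, so the equation is parabolic.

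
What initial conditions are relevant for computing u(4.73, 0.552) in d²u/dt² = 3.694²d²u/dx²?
Domain of dependence: [2.690912, 6.769088]. Signals travel at speed 3.694, so data within |x - 4.73| ≤ 3.694·0.552 = 2.039088 can reach the point.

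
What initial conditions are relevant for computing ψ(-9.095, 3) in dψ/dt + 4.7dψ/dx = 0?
A single point: x = -23.195. The characteristic through (-9.095, 3) is x - 4.7t = const, so x = -9.095 - 4.7·3 = -23.195.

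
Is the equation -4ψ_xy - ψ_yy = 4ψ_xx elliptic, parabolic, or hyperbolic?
Rewriting in standard form: -4ψ_xx - 4ψ_xy - ψ_yy = 0. Computing B² - 4AC with A = -4, B = -4, C = -1: discriminant = 0 (zero). Answer: parabolic.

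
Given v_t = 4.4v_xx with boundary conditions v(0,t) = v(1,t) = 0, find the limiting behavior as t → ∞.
v → 0. Heat diffuses out through both boundaries.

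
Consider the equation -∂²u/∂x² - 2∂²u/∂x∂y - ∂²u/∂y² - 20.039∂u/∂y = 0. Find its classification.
Parabolic. (A = -1, B = -2, C = -1 gives B² - 4AC = 0.)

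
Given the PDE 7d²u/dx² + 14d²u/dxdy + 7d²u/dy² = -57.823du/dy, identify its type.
Rewriting in standard form: 7d²u/dx² + 14d²u/dxdy + 7d²u/dy² + 57.823du/dy = 0. The second-order coefficients are A = 7, B = 14, C = 7. Since B² - 4AC = 0 = 0, this is a parabolic PDE.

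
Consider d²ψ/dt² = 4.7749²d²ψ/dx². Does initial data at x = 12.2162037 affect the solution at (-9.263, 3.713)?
No. The domain of dependence is [-26.9922037, 8.4662037], and 12.2162037 is outside this interval.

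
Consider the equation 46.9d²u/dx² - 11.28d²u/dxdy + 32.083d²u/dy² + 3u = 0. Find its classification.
Elliptic. (A = 46.9, B = -11.28, C = 32.083 gives B² - 4AC = -5891.5324.)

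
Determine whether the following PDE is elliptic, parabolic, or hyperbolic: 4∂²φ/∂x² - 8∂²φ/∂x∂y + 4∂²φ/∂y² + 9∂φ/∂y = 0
Coefficients: A = 4, B = -8, C = 4. B² - 4AC = 0, which is zero, so the equation is parabolic.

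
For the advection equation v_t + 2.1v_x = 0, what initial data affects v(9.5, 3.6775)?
A single point: x = 1.77725. The characteristic through (9.5, 3.6775) is x - 2.1t = const, so x = 9.5 - 2.1·3.6775 = 1.77725.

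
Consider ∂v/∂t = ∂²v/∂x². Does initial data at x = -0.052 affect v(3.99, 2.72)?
Yes, for any finite x. The heat equation has infinite propagation speed, so all initial data affects all points at any t > 0.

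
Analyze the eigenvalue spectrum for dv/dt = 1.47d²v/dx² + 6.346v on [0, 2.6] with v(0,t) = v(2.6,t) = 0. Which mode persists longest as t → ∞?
Eigenvalues: λₙ = 1.47n²π²/2.6² - 6.346.
First three modes:
  n=1: λ₁ = 1.47π²/2.6² - 6.346 ≈ -4.2
  n=2: λ₂ = 5.88π²/2.6² - 6.346 ≈ 2.239
  n=3: λ₃ = 13.23π²/2.6² - 6.346 ≈ 12.97
Since 1.47π²/2.6² ≈ 2.146 < 6.346, λ₁ < 0.
The n=1 mode grows fastest (−λₙ is largest for n=1) → dominates.
Asymptotic: v ~ c₁ sin(πx/2.6) e^{4.2t} (exponential growth at rate −λ₁ ≈ 4.2).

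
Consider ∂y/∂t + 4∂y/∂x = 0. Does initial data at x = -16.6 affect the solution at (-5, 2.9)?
Yes. The characteristic through (-5, 2.9) passes through x = -16.6.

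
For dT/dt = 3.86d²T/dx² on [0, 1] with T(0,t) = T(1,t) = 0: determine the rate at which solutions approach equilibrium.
Eigenvalues: λₙ = 3.86n²π².
First three modes:
  n=1: λ₁ = 3.86π² ≈ 38.097
  n=2: λ₂ = 15.44π² ≈ 152.387 (4× faster decay)
  n=3: λ₃ = 34.74π² ≈ 342.87 (9× faster decay)
As t → ∞, higher modes decay exponentially faster. The n=1 mode dominates: T ~ c₁ sin(πx) e^{-λ₁t}.
Decay rate: λ₁ = 3.86π² ≈ 38.097.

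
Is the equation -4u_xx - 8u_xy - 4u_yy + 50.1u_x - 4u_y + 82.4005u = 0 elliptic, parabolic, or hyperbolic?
Computing B² - 4AC with A = -4, B = -8, C = -4: discriminant = 0 (zero). Answer: parabolic.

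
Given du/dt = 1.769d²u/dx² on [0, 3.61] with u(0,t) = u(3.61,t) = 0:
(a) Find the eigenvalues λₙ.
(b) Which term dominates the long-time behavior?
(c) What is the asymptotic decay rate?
Eigenvalues: λₙ = 1.769n²π²/3.61².
First three modes:
  n=1: λ₁ = 1.769π²/3.61² ≈ 1.34
  n=2: λ₂ = 7.076π²/3.61² ≈ 5.359 (4× faster decay)
  n=3: λ₃ = 15.921π²/3.61² ≈ 12.057 (9× faster decay)
As t → ∞, higher modes decay exponentially faster. The n=1 mode dominates: u ~ c₁ sin(πx/3.61) e^{-λ₁t}.
Decay rate: λ₁ = 1.769π²/3.61² ≈ 1.34.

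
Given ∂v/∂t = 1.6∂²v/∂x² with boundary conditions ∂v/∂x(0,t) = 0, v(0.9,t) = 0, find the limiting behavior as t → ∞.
v → 0. Heat escapes through the Dirichlet boundary.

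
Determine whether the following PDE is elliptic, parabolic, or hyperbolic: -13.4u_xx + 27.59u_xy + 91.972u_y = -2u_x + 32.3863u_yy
Rewriting in standard form: -13.4u_xx + 27.59u_xy - 32.3863u_yy + 2u_x + 91.972u_y = 0. Coefficients: A = -13.4, B = 27.59, C = -32.3863. B² - 4AC = -974.69758, which is negative, so the equation is elliptic.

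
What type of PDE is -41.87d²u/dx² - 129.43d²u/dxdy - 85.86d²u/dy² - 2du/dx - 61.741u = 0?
With A = -41.87, B = -129.43, C = -85.86, the discriminant is 2372.2921. This is a hyperbolic PDE.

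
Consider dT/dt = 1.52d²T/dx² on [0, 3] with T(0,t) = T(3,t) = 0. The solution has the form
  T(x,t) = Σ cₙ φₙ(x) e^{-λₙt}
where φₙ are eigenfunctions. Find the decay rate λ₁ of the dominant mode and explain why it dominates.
Eigenvalues: λₙ = 1.52n²π²/3².
First three modes:
  n=1: λ₁ = 1.52π²/3² ≈ 1.667
  n=2: λ₂ = 6.08π²/3² ≈ 6.667 (4× faster decay)
  n=3: λ₃ = 13.68π²/3² ≈ 15.002 (9× faster decay)
As t → ∞, higher modes decay exponentially faster. The n=1 mode dominates: T ~ c₁ sin(πx/3) e^{-λ₁t}.
Decay rate: λ₁ = 1.52π²/3² ≈ 1.667.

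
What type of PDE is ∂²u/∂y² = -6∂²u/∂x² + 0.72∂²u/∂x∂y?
Rewriting in standard form: 6∂²u/∂x² - 0.72∂²u/∂x∂y + ∂²u/∂y² = 0. With A = 6, B = -0.72, C = 1, the discriminant is -23.4816. This is an elliptic PDE.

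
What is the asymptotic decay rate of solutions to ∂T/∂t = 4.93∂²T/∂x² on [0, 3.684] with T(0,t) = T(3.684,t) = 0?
Eigenvalues: λₙ = 4.93n²π²/3.684².
First three modes:
  n=1: λ₁ = 4.93π²/3.684² ≈ 3.585
  n=2: λ₂ = 19.72π²/3.684² ≈ 14.341 (4× faster decay)
  n=3: λ₃ = 44.37π²/3.684² ≈ 32.266 (9× faster decay)
As t → ∞, higher modes decay exponentially faster. The n=1 mode dominates: T ~ c₁ sin(πx/3.684) e^{-λ₁t}.
Decay rate: λ₁ = 4.93π²/3.684² ≈ 3.585.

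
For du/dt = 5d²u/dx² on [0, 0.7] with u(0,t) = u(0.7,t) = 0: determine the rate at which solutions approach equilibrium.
Eigenvalues: λₙ = 5n²π²/0.7².
First three modes:
  n=1: λ₁ = 5π²/0.7² ≈ 100.71
  n=2: λ₂ = 20π²/0.7² ≈ 402.841 (4× faster decay)
  n=3: λ₃ = 45π²/0.7² ≈ 906.392 (9× faster decay)
As t → ∞, higher modes decay exponentially faster. The n=1 mode dominates: u ~ c₁ sin(πx/0.7) e^{-λ₁t}.
Decay rate: λ₁ = 5π²/0.7² ≈ 100.71.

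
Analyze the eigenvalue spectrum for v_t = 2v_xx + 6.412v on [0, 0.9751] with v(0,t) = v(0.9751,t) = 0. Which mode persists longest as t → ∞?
Eigenvalues: λₙ = 2n²π²/0.9751² - 6.412.
First three modes:
  n=1: λ₁ = 2π²/0.9751² - 6.412 ≈ 14.348
  n=2: λ₂ = 8π²/0.9751² - 6.412 ≈ 76.629
  n=3: λ₃ = 18π²/0.9751² - 6.412 ≈ 180.43
Since 2π²/0.9751² ≈ 20.76 > 6.412, all λₙ > 0.
The n=1 mode decays slowest → dominates as t → ∞.
Asymptotic: v ~ c₁ sin(πx/0.9751) e^{-λ₁t} with decay rate λ₁ ≈ 14.348.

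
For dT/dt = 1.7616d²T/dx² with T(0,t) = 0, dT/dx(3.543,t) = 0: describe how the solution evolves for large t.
T → 0. Heat escapes through the Dirichlet boundary.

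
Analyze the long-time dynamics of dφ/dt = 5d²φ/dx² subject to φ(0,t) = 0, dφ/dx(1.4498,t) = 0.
Long-time behavior: φ → 0. Heat escapes through the Dirichlet boundary.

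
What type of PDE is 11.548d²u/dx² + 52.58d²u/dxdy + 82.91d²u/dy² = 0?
With A = 11.548, B = 52.58, C = 82.91, the discriminant is -1065.12232. This is an elliptic PDE.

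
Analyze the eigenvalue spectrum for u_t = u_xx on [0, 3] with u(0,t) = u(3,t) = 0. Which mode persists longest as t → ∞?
Eigenvalues: λₙ = n²π²/3².
First three modes:
  n=1: λ₁ = π²/3² ≈ 1.097
  n=2: λ₂ = 4π²/3² ≈ 4.386 (4× faster decay)
  n=3: λ₃ = 9π²/3² ≈ 9.87 (9× faster decay)
As t → ∞, higher modes decay exponentially faster. The n=1 mode dominates: u ~ c₁ sin(πx/3) e^{-λ₁t}.
Decay rate: λ₁ = π²/3² ≈ 1.097.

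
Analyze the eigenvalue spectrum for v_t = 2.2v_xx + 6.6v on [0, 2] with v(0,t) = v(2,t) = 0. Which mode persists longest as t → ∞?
Eigenvalues: λₙ = 2.2n²π²/2² - 6.6.
First three modes:
  n=1: λ₁ = 2.2π²/2² - 6.6 ≈ -1.172
  n=2: λ₂ = 8.8π²/2² - 6.6 ≈ 15.113
  n=3: λ₃ = 19.8π²/2² - 6.6 ≈ 42.255
Since 2.2π²/2² ≈ 5.428 < 6.6, λ₁ < 0.
The n=1 mode grows fastest (−λₙ is largest for n=1) → dominates.
Asymptotic: v ~ c₁ sin(πx/2) e^{1.172t} (exponential growth at rate −λ₁ ≈ 1.172).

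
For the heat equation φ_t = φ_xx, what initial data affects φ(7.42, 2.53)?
The entire real line. The heat equation has infinite propagation speed: any initial disturbance instantly affects all points (though exponentially small far away).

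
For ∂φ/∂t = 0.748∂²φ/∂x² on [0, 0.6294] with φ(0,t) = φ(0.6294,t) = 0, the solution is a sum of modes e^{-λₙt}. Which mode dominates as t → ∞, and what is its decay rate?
Eigenvalues: λₙ = 0.748n²π²/0.6294².
First three modes:
  n=1: λ₁ = 0.748π²/0.6294² ≈ 18.636
  n=2: λ₂ = 2.992π²/0.6294² ≈ 74.543 (4× faster decay)
  n=3: λ₃ = 6.732π²/0.6294² ≈ 167.722 (9× faster decay)
As t → ∞, higher modes decay exponentially faster. The n=1 mode dominates: φ ~ c₁ sin(πx/0.6294) e^{-λ₁t}.
Decay rate: λ₁ = 0.748π²/0.6294² ≈ 18.636.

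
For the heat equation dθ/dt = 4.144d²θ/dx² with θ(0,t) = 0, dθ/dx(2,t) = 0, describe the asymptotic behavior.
θ → 0. Heat escapes through the Dirichlet boundary.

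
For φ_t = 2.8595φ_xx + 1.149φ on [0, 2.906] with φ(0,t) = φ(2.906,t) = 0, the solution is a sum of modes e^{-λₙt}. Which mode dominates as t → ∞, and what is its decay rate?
Eigenvalues: λₙ = 2.8595n²π²/2.906² - 1.149.
First three modes:
  n=1: λ₁ = 2.8595π²/2.906² - 1.149 ≈ 2.193
  n=2: λ₂ = 11.438π²/2.906² - 1.149 ≈ 12.219
  n=3: λ₃ = 25.7355π²/2.906² - 1.149 ≈ 28.928
Since 2.8595π²/2.906² ≈ 3.342 > 1.149, all λₙ > 0.
The n=1 mode decays slowest → dominates as t → ∞.
Asymptotic: φ ~ c₁ sin(πx/2.906) e^{-λ₁t} with decay rate λ₁ ≈ 2.193.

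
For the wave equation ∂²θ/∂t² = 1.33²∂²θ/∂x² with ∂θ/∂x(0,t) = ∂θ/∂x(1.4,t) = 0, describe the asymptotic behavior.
θ oscillates about a mean that drifts linearly in t (generically unbounded; no decay). There is no damping, so the nonconstant modes persist as standing waves (energy conserved, no decay). But with Neumann conditions at both ends the constant mode has eigenvalue 0: the spatial mean M(t) of θ satisfies M'' = 0, so M(t) = M(0) + M'(0)·t. Unless the initial velocity has zero mean (∫θ_t(x,0)dx = 0), the solution grows linearly in t (unbounded, though not exponentially); if it does have zero mean, the solution stays bounded and simply oscillates.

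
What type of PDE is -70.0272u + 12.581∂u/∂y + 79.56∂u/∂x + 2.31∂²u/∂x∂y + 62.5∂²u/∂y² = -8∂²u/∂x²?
Rewriting in standard form: 8∂²u/∂x² + 2.31∂²u/∂x∂y + 62.5∂²u/∂y² + 79.56∂u/∂x + 12.581∂u/∂y - 70.0272u = 0. With A = 8, B = 2.31, C = 62.5, the discriminant is -1994.6639. This is an elliptic PDE.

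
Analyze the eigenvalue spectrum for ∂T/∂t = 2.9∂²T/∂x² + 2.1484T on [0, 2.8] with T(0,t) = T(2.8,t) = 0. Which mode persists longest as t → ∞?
Eigenvalues: λₙ = 2.9n²π²/2.8² - 2.1484.
First three modes:
  n=1: λ₁ = 2.9π²/2.8² - 2.1484 ≈ 1.502
  n=2: λ₂ = 11.6π²/2.8² - 2.1484 ≈ 12.455
  n=3: λ₃ = 26.1π²/2.8² - 2.1484 ≈ 30.708
Since 2.9π²/2.8² ≈ 3.651 > 2.1484, all λₙ > 0.
The n=1 mode decays slowest → dominates as t → ∞.
Asymptotic: T ~ c₁ sin(πx/2.8) e^{-λ₁t} with decay rate λ₁ ≈ 1.502.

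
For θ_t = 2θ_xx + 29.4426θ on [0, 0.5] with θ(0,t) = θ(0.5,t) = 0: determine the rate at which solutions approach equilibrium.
Eigenvalues: λₙ = 2n²π²/0.5² - 29.4426.
First three modes:
  n=1: λ₁ = 2π²/0.5² - 29.4426 ≈ 49.514
  n=2: λ₂ = 8π²/0.5² - 29.4426 ≈ 286.385
  n=3: λ₃ = 18π²/0.5² - 29.4426 ≈ 681.169
Since 2π²/0.5² ≈ 78.957 > 29.4426, all λₙ > 0.
The n=1 mode decays slowest → dominates as t → ∞.
Asymptotic: θ ~ c₁ sin(πx/0.5) e^{-λ₁t} with decay rate λ₁ ≈ 49.514.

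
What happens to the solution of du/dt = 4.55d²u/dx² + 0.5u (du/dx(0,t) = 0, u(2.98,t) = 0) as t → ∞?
u → 0. Diffusion dominates reaction (r=0.5 < κπ²/(4L²)≈1.26); solution decays.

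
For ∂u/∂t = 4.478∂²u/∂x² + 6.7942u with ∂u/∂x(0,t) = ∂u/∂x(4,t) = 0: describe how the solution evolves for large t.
u grows unboundedly. With Neumann BCs the constant mode has diffusion eigenvalue 0, so any r > 0 makes it grow like e^(6.7942t); solution grows exponentially.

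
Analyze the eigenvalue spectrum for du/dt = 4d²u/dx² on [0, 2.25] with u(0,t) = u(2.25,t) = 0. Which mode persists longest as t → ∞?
Eigenvalues: λₙ = 4n²π²/2.25².
First three modes:
  n=1: λ₁ = 4π²/2.25² ≈ 7.798
  n=2: λ₂ = 16π²/2.25² ≈ 31.193 (4× faster decay)
  n=3: λ₃ = 36π²/2.25² ≈ 70.184 (9× faster decay)
As t → ∞, higher modes decay exponentially faster. The n=1 mode dominates: u ~ c₁ sin(πx/2.25) e^{-λ₁t}.
Decay rate: λ₁ = 4π²/2.25² ≈ 7.798.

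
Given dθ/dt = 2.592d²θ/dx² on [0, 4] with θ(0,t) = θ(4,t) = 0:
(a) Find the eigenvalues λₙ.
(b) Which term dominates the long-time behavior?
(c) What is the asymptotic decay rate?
Eigenvalues: λₙ = 2.592n²π²/4².
First three modes:
  n=1: λ₁ = 2.592π²/4² ≈ 1.599
  n=2: λ₂ = 10.368π²/4² ≈ 6.396 (4× faster decay)
  n=3: λ₃ = 23.328π²/4² ≈ 14.39 (9× faster decay)
As t → ∞, higher modes decay exponentially faster. The n=1 mode dominates: θ ~ c₁ sin(πx/4) e^{-λ₁t}.
Decay rate: λ₁ = 2.592π²/4² ≈ 1.599.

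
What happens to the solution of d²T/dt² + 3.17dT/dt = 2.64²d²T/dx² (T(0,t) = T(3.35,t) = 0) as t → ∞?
T → 0. Damping (γ=3.17) dissipates energy; oscillations decay exponentially.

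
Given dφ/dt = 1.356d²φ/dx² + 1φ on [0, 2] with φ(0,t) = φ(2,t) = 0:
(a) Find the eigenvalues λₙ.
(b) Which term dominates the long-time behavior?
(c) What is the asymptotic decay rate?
Eigenvalues: λₙ = 1.356n²π²/2² - 1.
First three modes:
  n=1: λ₁ = 1.356π²/2² - 1 ≈ 2.346
  n=2: λ₂ = 5.424π²/2² - 1 ≈ 12.383
  n=3: λ₃ = 12.204π²/2² - 1 ≈ 29.112
Since 1.356π²/2² ≈ 3.346 > 1, all λₙ > 0.
The n=1 mode decays slowest → dominates as t → ∞.
Asymptotic: φ ~ c₁ sin(πx/2) e^{-λ₁t} with decay rate λ₁ ≈ 2.346.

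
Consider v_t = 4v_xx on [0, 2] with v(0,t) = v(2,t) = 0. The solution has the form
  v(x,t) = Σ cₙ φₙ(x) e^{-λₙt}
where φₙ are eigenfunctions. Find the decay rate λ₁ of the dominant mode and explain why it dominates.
Eigenvalues: λₙ = 4n²π²/2².
First three modes:
  n=1: λ₁ = 4π²/2² ≈ 9.87
  n=2: λ₂ = 16π²/2² ≈ 39.478 (4× faster decay)
  n=3: λ₃ = 36π²/2² ≈ 88.826 (9× faster decay)
As t → ∞, higher modes decay exponentially faster. The n=1 mode dominates: v ~ c₁ sin(πx/2) e^{-λ₁t}.
Decay rate: λ₁ = 4π²/2² ≈ 9.87.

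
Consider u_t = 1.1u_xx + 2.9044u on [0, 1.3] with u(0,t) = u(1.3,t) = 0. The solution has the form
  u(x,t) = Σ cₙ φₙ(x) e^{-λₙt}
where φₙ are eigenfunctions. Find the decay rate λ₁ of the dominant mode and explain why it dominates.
Eigenvalues: λₙ = 1.1n²π²/1.3² - 2.9044.
First three modes:
  n=1: λ₁ = 1.1π²/1.3² - 2.9044 ≈ 3.52
  n=2: λ₂ = 4.4π²/1.3² - 2.9044 ≈ 22.792
  n=3: λ₃ = 9.9π²/1.3² - 2.9044 ≈ 54.912
Since 1.1π²/1.3² ≈ 6.424 > 2.9044, all λₙ > 0.
The n=1 mode decays slowest → dominates as t → ∞.
Asymptotic: u ~ c₁ sin(πx/1.3) e^{-λ₁t} with decay rate λ₁ ≈ 3.52.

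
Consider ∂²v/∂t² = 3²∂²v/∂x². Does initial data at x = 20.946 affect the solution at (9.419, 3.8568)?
Yes. The domain of dependence is [-2.1514, 20.9894], and 20.946 ∈ [-2.1514, 20.9894].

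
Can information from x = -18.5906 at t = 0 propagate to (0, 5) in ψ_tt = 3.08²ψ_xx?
No. The domain of dependence is [-15.4, 15.4], and -18.5906 is outside this interval.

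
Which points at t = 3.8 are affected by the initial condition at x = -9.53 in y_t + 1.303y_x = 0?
At x = -4.5786. The characteristic carries data from (-9.53, 0) to (-4.5786, 3.8).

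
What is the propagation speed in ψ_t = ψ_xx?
Infinite. The heat equation is parabolic, not hyperbolic, so disturbances propagate instantly.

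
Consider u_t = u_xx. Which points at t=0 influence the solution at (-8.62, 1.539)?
The entire real line. The heat equation has infinite propagation speed: any initial disturbance instantly affects all points (though exponentially small far away).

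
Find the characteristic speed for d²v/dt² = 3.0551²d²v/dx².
Speed = 3.0551. Information travels along characteristics x = x₀ ± 3.0551t.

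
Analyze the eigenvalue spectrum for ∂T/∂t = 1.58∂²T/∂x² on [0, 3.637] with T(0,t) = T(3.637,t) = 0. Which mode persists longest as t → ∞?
Eigenvalues: λₙ = 1.58n²π²/3.637².
First three modes:
  n=1: λ₁ = 1.58π²/3.637² ≈ 1.179
  n=2: λ₂ = 6.32π²/3.637² ≈ 4.716 (4× faster decay)
  n=3: λ₃ = 14.22π²/3.637² ≈ 10.61 (9× faster decay)
As t → ∞, higher modes decay exponentially faster. The n=1 mode dominates: T ~ c₁ sin(πx/3.637) e^{-λ₁t}.
Decay rate: λ₁ = 1.58π²/3.637² ≈ 1.179.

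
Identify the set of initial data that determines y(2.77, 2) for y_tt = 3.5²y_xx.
Domain of dependence: [-4.23, 9.77]. Signals travel at speed 3.5, so data within |x - 2.77| ≤ 3.5·2 = 7 can reach the point.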